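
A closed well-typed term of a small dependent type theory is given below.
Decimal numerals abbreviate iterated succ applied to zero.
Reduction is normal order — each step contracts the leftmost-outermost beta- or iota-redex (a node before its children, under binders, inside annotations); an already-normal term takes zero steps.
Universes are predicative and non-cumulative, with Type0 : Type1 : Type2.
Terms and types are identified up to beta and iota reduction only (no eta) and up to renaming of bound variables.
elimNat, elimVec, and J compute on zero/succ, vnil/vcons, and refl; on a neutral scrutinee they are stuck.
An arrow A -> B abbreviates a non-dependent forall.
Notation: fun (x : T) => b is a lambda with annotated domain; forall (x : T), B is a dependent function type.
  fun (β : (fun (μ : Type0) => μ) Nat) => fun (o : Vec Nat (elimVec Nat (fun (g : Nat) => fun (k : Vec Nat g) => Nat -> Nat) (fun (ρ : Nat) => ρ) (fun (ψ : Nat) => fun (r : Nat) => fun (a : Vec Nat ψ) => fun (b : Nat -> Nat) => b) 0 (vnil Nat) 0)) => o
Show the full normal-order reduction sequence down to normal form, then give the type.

reduction (normal order):
  fun (β : (fun (μ : Type0) => μ) Nat) => fun (o : Vec Nat (elimVec Nat (fun (g : Nat) => fun (k : Vec Nat g) => Nat -> Nat) (fun (ρ : Nat) => ρ) (fun (ψ : Nat) => fun (r : Nat) => fun (a : Vec Nat ψ) => fun (b : Nat -> Nat) => b) 0 (vnil Nat) 0)) => o
  ~> fun (β : Nat) => fun (μ : Vec Nat (elimVec Nat (fun (o : Nat) => fun (g : Vec Nat o) => Nat -> Nat) (fun (k : Nat) => k) (fun (ρ : Nat) => fun (ψ : Nat) => fun (r : Vec Nat ρ) => fun (a : Nat -> Nat) => a) 0 (vnil Nat) 0)) => μ
  ~> fun (β : Nat) => fun (μ : Vec Nat ((fun (o : Nat) => o) 0)) => μ
  ~> fun (β : Nat) => fun (μ : Vec Nat 0) => μ
type:
  Nat -> Vec Nat 0 -> Vec Nat 0


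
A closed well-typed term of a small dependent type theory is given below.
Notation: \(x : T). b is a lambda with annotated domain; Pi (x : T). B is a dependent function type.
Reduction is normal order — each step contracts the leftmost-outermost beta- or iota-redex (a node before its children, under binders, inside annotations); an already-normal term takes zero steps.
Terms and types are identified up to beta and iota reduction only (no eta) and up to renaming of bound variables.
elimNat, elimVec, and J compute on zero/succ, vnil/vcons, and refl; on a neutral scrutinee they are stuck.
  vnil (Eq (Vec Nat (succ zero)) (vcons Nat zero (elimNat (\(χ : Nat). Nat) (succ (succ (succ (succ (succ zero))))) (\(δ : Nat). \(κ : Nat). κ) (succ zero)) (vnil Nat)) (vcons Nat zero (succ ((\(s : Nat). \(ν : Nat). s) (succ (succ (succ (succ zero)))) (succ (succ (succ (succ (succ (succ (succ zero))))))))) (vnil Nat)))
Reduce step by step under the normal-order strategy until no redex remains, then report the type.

reduction (normal order):
  vnil (Eq (Vec Nat (succ zero)) (vcons Nat zero (elimNat (\(χ : Nat). Nat) (succ (succ (succ (succ (succ zero))))) (\(δ : Nat). \(κ : Nat). κ) (succ zero)) (vnil Nat)) (vcons Nat zero (succ ((\(s : Nat). \(ν : Nat). s) (succ (succ (succ (succ zero)))) (succ (succ (succ (succ (succ (succ (succ zero))))))))) (vnil Nat)))
  ~> vnil (Eq (Vec Nat (succ zero)) (vcons Nat zero ((\(χ : Nat). \(δ : Nat). δ) zero (elimNat (\(κ : Nat). Nat) (succ (succ (succ (succ (succ zero))))) (\(s : Nat). \(ν : Nat). ν) zero)) (vnil Nat)) (vcons Nat zero (succ ((\(η : Nat). \(i : Nat). η) (succ (succ (succ (succ zero)))) (succ (succ (succ (succ (succ (succ (succ zero))))))))) (vnil Nat)))
  ~> vnil (Eq (Vec Nat (succ zero)) (vcons Nat zero ((\(χ : Nat). χ) (elimNat (\(δ : Nat). Nat) (succ (succ (succ (succ (succ zero))))) (\(κ : Nat). \(s : Nat). s) zero)) (vnil Nat)) (vcons Nat zero (succ ((\(ν : Nat). \(η : Nat). ν) (succ (succ (succ (succ zero)))) (succ (succ (succ (succ (succ (succ (succ zero))))))))) (vnil Nat)))
  ~> vnil (Eq (Vec Nat (succ zero)) (vcons Nat zero (elimNat (\(χ : Nat). Nat) (succ (succ (succ (succ (succ zero))))) (\(δ : Nat). \(κ : Nat). κ) zero) (vnil Nat)) (vcons Nat zero (succ ((\(s : Nat). \(ν : Nat). s) (succ (succ (succ (succ zero)))) (succ (succ (succ (succ (succ (succ (succ zero))))))))) (vnil Nat)))
  ~> vnil (Eq (Vec Nat (succ zero)) (vcons Nat zero (succ (succ (succ (succ (succ zero))))) (vnil Nat)) (vcons Nat zero (succ ((\(χ : Nat). \(δ : Nat). χ) (succ (succ (succ (succ zero)))) (succ (succ (succ (succ (succ (succ (succ zero))))))))) (vnil Nat)))
  ~> vnil (Eq (Vec Nat (succ zero)) (vcons Nat zero (succ (succ (succ (succ (succ zero))))) (vnil Nat)) (vcons Nat zero (succ ((\(χ : Nat). succ (succ (succ (succ zero)))) (succ (succ (succ (succ (succ (succ (succ zero))))))))) (vnil Nat)))
  ~> vnil (Eq (Vec Nat (succ zero)) (vcons Nat zero (succ (succ (succ (succ (succ zero))))) (vnil Nat)) (vcons Nat zero (succ (succ (succ (succ (succ zero))))) (vnil Nat)))
the term's type:
  Vec (Eq (Vec Nat (succ zero)) (vcons Nat zero (succ (succ (succ (succ (succ zero))))) (vnil Nat)) (vcons Nat zero (succ (succ (succ (succ (succ zero))))) (vnil Nat))) zero


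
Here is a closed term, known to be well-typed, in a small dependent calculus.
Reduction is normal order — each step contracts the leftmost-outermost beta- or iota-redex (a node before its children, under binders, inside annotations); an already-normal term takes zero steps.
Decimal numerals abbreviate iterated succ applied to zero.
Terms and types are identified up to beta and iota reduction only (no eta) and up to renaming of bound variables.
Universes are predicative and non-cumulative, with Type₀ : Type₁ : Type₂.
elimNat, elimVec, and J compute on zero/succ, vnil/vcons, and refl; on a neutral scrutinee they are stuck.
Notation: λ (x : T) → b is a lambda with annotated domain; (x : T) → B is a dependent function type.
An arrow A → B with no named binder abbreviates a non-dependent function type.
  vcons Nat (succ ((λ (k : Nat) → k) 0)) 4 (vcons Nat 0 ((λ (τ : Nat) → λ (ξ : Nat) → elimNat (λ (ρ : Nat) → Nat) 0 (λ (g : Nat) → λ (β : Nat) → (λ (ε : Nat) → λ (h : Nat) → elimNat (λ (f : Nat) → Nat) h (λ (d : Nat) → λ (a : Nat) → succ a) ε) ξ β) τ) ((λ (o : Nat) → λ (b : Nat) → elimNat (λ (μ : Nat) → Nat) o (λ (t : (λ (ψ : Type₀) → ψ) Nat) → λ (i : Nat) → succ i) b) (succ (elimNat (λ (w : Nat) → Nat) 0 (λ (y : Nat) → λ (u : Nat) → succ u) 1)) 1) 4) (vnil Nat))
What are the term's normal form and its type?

normal form:
  vcons Nat 1 4 (vcons Nat 0 12 (vnil Nat))
type:
  Vec Nat 2
observation: reduction starts at a beta-redex, and 38 normal-order steps reach the normal form.


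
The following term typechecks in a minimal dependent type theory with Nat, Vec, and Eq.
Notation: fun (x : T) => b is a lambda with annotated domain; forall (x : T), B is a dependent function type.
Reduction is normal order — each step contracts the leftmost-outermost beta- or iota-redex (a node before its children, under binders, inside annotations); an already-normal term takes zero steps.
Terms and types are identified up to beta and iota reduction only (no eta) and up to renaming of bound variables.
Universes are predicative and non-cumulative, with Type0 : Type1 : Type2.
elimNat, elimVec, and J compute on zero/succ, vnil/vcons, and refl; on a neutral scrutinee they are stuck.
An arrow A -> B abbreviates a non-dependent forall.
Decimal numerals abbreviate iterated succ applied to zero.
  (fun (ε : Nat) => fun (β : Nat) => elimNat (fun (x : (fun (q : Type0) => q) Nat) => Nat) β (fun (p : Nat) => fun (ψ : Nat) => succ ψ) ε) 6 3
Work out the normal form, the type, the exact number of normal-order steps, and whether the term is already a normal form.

resulting normal form:
  9
inferred type:
  Nat
normal-order step count: 21
started in normal form: no
first contracted redex: a beta-redex


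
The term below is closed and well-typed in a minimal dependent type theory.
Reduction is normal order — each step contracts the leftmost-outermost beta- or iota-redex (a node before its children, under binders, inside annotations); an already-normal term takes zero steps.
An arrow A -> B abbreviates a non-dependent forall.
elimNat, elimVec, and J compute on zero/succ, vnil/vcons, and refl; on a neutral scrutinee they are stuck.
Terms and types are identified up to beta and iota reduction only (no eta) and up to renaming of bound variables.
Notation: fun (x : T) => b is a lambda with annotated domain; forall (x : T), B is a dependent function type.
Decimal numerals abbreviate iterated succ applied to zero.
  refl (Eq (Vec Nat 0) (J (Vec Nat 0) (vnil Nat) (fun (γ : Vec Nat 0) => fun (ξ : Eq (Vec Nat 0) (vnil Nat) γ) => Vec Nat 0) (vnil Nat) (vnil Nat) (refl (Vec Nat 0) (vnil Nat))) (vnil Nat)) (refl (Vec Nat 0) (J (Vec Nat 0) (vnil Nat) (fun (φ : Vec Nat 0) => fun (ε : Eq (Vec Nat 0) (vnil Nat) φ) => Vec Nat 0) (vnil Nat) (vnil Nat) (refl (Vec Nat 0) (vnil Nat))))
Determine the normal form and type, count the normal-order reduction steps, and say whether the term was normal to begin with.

normal form:
  refl (Eq (Vec Nat 0) (vnil Nat) (vnil Nat)) (refl (Vec Nat 0) (vnil Nat))
inferred type:
  Eq (Eq (Vec Nat 0) (vnil Nat) (vnil Nat)) (refl (Vec Nat 0) (vnil Nat)) (refl (Vec Nat 0) (vnil Nat))
normal-order step count: 2
already normal: no
first contracted redex: a J iota-redex


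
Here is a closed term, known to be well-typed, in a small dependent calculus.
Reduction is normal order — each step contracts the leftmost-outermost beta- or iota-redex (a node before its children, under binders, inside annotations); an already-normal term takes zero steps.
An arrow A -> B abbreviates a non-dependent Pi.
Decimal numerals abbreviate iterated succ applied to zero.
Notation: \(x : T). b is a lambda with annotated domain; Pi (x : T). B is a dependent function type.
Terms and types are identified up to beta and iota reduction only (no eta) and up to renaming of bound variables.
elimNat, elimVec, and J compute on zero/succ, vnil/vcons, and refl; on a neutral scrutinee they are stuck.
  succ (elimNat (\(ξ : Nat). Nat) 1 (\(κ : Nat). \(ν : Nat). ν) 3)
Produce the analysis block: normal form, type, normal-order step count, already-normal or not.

reduced normal form:
  2
type:
  Nat
steps to reach normal form (normal order): 10
already normal: no
first redex: an elimNat iota-redex


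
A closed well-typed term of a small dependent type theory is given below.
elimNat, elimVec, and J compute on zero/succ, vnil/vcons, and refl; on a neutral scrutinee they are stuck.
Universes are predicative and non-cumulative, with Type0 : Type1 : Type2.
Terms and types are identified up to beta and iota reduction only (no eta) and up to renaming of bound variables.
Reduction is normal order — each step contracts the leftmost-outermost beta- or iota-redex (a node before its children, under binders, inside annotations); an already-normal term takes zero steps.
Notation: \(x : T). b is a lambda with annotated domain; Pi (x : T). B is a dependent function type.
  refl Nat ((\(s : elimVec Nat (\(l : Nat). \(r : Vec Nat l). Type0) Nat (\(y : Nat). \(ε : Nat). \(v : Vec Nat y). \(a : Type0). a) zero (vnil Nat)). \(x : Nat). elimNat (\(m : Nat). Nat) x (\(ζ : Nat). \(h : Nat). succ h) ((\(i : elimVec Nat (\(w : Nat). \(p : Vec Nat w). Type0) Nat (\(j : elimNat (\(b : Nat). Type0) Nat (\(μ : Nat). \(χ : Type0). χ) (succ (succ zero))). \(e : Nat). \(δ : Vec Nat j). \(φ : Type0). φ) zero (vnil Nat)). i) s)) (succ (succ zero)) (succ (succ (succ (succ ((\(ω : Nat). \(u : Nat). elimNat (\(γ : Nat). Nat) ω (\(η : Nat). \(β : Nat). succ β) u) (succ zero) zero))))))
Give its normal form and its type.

resulting normal form:
  refl Nat (succ (succ (succ (succ (succ (succ (succ zero)))))))
the term's type:
  Eq Nat (succ (succ (succ (succ (succ (succ (succ zero))))))) (succ (succ (succ (succ (succ (succ (succ zero)))))))


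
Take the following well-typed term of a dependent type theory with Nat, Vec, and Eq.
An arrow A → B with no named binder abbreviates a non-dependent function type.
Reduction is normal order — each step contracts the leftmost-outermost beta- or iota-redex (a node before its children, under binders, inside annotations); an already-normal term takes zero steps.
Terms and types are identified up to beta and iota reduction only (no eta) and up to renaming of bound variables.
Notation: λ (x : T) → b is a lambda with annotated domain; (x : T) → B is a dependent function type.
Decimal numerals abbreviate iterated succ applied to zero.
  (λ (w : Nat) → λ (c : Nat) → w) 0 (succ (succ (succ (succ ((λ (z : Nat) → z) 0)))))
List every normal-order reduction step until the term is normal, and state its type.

normal-order reduction:
  (λ (w : Nat) → λ (c : Nat) → w) 0 (succ (succ (succ (succ ((λ (z : Nat) → z) 0)))))
  ~> (λ (w : Nat) → 0) (succ (succ (succ (succ ((λ (c : Nat) → c) 0)))))
  ~> 0
inferred type:
  Nat


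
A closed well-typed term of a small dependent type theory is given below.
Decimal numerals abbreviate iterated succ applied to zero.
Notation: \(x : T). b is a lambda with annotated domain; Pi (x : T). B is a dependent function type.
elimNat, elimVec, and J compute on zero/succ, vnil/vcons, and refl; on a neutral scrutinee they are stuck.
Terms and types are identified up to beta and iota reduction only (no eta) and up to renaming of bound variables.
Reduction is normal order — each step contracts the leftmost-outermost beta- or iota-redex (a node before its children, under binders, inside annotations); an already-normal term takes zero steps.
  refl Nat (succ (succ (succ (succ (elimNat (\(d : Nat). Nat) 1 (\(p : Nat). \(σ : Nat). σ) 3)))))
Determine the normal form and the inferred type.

reduced normal form:
  refl Nat 5
inferred type:
  Eq Nat 5 5


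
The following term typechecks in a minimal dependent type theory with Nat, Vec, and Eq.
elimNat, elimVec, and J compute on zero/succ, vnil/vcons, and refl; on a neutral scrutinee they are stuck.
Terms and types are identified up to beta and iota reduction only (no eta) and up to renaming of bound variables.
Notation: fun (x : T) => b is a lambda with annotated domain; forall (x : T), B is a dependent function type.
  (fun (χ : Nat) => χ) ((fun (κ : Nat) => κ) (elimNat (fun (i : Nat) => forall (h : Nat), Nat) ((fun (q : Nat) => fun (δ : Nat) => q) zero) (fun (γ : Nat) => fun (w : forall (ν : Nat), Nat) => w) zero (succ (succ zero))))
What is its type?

the term's type:
  Nat


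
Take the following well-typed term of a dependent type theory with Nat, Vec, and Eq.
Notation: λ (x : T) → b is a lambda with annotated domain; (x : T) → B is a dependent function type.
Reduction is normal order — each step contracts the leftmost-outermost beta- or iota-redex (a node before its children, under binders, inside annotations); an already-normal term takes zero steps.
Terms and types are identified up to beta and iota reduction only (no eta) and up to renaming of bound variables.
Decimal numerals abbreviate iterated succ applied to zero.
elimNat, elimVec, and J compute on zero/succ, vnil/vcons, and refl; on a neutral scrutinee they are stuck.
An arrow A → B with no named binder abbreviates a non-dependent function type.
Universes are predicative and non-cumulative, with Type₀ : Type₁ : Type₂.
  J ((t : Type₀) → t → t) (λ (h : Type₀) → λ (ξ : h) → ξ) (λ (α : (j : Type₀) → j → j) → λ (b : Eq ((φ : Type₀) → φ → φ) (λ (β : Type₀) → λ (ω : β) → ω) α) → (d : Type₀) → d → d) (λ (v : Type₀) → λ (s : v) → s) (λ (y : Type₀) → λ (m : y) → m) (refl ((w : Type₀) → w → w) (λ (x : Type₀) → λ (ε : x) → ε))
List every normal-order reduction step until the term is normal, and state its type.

reduction (normal order):
  J ((t : Type₀) → t → t) (λ (h : Type₀) → λ (ξ : h) → ξ) (λ (α : (j : Type₀) → j → j) → λ (b : Eq ((φ : Type₀) → φ → φ) (λ (β : Type₀) → λ (ω : β) → ω) α) → (d : Type₀) → d → d) (λ (v : Type₀) → λ (s : v) → s) (λ (y : Type₀) → λ (m : y) → m) (refl ((w : Type₀) → w → w) (λ (x : Type₀) → λ (ε : x) → ε))
  ~> λ (t : Type₀) → λ (h : t) → h
the term's type:
  (t : Type₀) → t → t


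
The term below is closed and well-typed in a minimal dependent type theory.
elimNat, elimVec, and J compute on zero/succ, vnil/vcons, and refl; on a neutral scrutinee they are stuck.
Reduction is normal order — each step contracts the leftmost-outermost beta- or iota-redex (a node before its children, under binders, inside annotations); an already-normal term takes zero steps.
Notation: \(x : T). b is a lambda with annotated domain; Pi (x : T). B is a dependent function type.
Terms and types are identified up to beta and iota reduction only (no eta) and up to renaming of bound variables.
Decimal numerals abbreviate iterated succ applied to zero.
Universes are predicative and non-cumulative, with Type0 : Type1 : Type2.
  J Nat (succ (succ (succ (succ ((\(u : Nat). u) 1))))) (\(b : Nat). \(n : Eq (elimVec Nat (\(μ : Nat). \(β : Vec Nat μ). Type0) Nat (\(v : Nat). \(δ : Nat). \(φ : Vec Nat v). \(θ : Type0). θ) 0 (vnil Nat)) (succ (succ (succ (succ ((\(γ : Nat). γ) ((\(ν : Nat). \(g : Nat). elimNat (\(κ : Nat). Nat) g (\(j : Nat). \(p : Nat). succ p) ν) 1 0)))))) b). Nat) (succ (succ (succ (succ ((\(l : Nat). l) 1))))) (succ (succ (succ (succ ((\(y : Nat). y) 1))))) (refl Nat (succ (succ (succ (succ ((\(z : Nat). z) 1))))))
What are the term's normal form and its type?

resulting normal form:
  5
type:
  Nat


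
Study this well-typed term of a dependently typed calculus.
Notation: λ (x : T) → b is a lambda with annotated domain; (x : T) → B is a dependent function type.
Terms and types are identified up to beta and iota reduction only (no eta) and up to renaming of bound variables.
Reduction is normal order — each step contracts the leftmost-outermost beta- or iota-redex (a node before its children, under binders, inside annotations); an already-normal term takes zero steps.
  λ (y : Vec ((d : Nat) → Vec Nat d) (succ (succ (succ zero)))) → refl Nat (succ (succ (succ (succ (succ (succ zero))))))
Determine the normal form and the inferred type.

normal form:
  λ (y : Vec ((d : Nat) → Vec Nat d) (succ (succ (succ zero)))) → refl Nat (succ (succ (succ (succ (succ (succ zero))))))
inferred type:
  (y : Vec ((d : Nat) → Vec Nat d) (succ (succ (succ zero)))) → Eq Nat (succ (succ (succ (succ (succ (succ zero)))))) (succ (succ (succ (succ (succ (succ zero))))))
observation: the term is already in normal form.


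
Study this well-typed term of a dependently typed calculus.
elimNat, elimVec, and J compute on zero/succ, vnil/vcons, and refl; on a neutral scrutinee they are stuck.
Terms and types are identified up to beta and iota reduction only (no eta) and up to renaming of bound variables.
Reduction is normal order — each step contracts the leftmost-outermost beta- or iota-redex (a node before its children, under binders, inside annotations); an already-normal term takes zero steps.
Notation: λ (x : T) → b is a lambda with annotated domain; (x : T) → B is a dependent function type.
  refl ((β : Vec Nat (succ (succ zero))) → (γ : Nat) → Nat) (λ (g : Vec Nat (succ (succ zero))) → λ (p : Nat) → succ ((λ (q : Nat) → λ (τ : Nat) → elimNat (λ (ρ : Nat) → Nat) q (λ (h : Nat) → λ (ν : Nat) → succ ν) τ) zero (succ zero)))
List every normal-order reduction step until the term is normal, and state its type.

reduction (normal order):
  refl ((β : Vec Nat (succ (succ zero))) → (γ : Nat) → Nat) (λ (g : Vec Nat (succ (succ zero))) → λ (p : Nat) → succ ((λ (q : Nat) → λ (τ : Nat) → elimNat (λ (ρ : Nat) → Nat) q (λ (h : Nat) → λ (ν : Nat) → succ ν) τ) zero (succ zero)))
  ~> refl ((β : Vec Nat (succ (succ zero))) → (γ : Nat) → Nat) (λ (g : Vec Nat (succ (succ zero))) → λ (p : Nat) → succ ((λ (q : Nat) → elimNat (λ (τ : Nat) → Nat) zero (λ (ρ : Nat) → λ (h : Nat) → succ h) q) (succ zero)))
  ~> refl ((β : Vec Nat (succ (succ zero))) → (γ : Nat) → Nat) (λ (g : Vec Nat (succ (succ zero))) → λ (p : Nat) → succ (elimNat (λ (q : Nat) → Nat) zero (λ (τ : Nat) → λ (ρ : Nat) → succ ρ) (succ zero)))
  ~> refl ((β : Vec Nat (succ (succ zero))) → (γ : Nat) → Nat) (λ (g : Vec Nat (succ (succ zero))) → λ (p : Nat) → succ ((λ (q : Nat) → λ (τ : Nat) → succ τ) zero (elimNat (λ (ρ : Nat) → Nat) zero (λ (h : Nat) → λ (ν : Nat) → succ ν) zero)))
  ~> refl ((β : Vec Nat (succ (succ zero))) → (γ : Nat) → Nat) (λ (g : Vec Nat (succ (succ zero))) → λ (p : Nat) → succ ((λ (q : Nat) → succ q) (elimNat (λ (τ : Nat) → Nat) zero (λ (ρ : Nat) → λ (h : Nat) → succ h) zero)))
  ~> refl ((β : Vec Nat (succ (succ zero))) → (γ : Nat) → Nat) (λ (g : Vec Nat (succ (succ zero))) → λ (p : Nat) → succ (succ (elimNat (λ (q : Nat) → Nat) zero (λ (τ : Nat) → λ (ρ : Nat) → succ ρ) zero)))
  ~> refl ((β : Vec Nat (succ (succ zero))) → (γ : Nat) → Nat) (λ (g : Vec Nat (succ (succ zero))) → λ (p : Nat) → succ (succ zero))
type:
  Eq ((β : Vec Nat (succ (succ zero))) → (γ : Nat) → Nat) (λ (g : Vec Nat (succ (succ zero))) → λ (p : Nat) → succ (succ zero)) (λ (q : Vec Nat (succ (succ zero))) → λ (τ : Nat) → succ (succ zero))


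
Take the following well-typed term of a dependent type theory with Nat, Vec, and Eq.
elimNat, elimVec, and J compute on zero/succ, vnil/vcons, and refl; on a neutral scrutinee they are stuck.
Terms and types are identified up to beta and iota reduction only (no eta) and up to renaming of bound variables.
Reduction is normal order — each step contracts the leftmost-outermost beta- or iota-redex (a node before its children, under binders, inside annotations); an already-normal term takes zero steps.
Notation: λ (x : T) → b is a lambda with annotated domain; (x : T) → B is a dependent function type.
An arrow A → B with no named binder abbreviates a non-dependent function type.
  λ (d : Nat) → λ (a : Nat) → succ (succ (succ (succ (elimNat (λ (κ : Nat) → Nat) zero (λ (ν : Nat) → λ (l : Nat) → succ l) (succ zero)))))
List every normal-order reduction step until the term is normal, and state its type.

normal-order reduction sequence:
  λ (d : Nat) → λ (a : Nat) → succ (succ (succ (succ (elimNat (λ (κ : Nat) → Nat) zero (λ (ν : Nat) → λ (l : Nat) → succ l) (succ zero)))))
  ~> λ (d : Nat) → λ (a : Nat) → succ (succ (succ (succ ((λ (κ : Nat) → λ (ν : Nat) → succ ν) zero (elimNat (λ (l : Nat) → Nat) zero (λ (r : Nat) → λ (b : Nat) → succ b) zero)))))
  ~> λ (d : Nat) → λ (a : Nat) → succ (succ (succ (succ ((λ (κ : Nat) → succ κ) (elimNat (λ (ν : Nat) → Nat) zero (λ (l : Nat) → λ (r : Nat) → succ r) zero)))))
  ~> λ (d : Nat) → λ (a : Nat) → succ (succ (succ (succ (succ (elimNat (λ (κ : Nat) → Nat) zero (λ (ν : Nat) → λ (l : Nat) → succ l) zero)))))
  ~> λ (d : Nat) → λ (a : Nat) → succ (succ (succ (succ (succ zero))))
inferred type:
  Nat → Nat → Nat


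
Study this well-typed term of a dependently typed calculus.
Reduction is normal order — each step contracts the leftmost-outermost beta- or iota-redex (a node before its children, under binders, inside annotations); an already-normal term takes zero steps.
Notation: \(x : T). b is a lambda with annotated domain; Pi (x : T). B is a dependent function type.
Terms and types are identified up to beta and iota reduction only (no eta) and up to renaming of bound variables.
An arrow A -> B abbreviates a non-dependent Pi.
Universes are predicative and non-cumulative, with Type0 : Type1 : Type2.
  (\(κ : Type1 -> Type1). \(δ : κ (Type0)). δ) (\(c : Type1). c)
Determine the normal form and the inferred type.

normal form:
  \(κ : Type0). κ
type:
  Type0 -> Type0
observation: normalization takes exactly 2 steps under the normal-order strategy.


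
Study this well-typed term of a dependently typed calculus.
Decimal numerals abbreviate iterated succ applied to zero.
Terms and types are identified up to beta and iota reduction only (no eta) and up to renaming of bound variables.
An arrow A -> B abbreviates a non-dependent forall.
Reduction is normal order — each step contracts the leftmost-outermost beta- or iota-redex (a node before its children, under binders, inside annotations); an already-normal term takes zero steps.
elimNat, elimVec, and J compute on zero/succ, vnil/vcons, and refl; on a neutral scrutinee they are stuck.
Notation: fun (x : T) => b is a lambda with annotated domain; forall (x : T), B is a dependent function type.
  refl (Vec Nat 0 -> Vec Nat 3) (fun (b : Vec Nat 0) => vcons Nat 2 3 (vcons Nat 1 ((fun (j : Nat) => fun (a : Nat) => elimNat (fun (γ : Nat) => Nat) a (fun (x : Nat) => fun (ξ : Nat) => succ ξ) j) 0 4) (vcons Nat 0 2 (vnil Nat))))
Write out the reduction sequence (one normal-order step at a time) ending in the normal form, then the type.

normal-order reduction sequence:
  refl (Vec Nat 0 -> Vec Nat 3) (fun (b : Vec Nat 0) => vcons Nat 2 3 (vcons Nat 1 ((fun (j : Nat) => fun (a : Nat) => elimNat (fun (γ : Nat) => Nat) a (fun (x : Nat) => fun (ξ : Nat) => succ ξ) j) 0 4) (vcons Nat 0 2 (vnil Nat))))
  ~> refl (Vec Nat 0 -> Vec Nat 3) (fun (b : Vec Nat 0) => vcons Nat 2 3 (vcons Nat 1 ((fun (j : Nat) => elimNat (fun (a : Nat) => Nat) j (fun (γ : Nat) => fun (x : Nat) => succ x) 0) 4) (vcons Nat 0 2 (vnil Nat))))
  ~> refl (Vec Nat 0 -> Vec Nat 3) (fun (b : Vec Nat 0) => vcons Nat 2 3 (vcons Nat 1 (elimNat (fun (j : Nat) => Nat) 4 (fun (a : Nat) => fun (γ : Nat) => succ γ) 0) (vcons Nat 0 2 (vnil Nat))))
  ~> refl (Vec Nat 0 -> Vec Nat 3) (fun (b : Vec Nat 0) => vcons Nat 2 3 (vcons Nat 1 4 (vcons Nat 0 2 (vnil Nat))))
inferred type:
  Eq (Vec Nat 0 -> Vec Nat 3) (fun (b : Vec Nat 0) => vcons Nat 2 3 (vcons Nat 1 4 (vcons Nat 0 2 (vnil Nat)))) (fun (j : Vec Nat 0) => vcons Nat 2 3 (vcons Nat 1 4 (vcons Nat 0 2 (vnil Nat))))


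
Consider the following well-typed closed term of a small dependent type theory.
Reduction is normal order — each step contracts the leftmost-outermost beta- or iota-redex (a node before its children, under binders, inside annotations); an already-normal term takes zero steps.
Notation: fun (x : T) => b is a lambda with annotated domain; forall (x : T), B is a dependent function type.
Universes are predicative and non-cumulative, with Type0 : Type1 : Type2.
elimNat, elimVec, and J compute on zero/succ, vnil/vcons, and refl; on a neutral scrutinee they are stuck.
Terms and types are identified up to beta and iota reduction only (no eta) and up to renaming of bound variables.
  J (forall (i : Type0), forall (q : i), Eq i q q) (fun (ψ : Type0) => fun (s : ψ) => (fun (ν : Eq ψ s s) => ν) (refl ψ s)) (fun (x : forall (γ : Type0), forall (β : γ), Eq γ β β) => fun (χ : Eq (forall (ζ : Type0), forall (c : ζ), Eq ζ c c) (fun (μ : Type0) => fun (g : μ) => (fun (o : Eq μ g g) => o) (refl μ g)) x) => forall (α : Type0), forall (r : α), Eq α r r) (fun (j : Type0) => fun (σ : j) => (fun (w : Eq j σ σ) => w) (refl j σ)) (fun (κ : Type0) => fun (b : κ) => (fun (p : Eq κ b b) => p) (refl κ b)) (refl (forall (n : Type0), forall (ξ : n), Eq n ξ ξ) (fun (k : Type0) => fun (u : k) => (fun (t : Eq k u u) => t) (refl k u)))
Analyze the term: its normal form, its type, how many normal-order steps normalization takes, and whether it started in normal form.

reduced normal form:
  fun (i : Type0) => fun (q : i) => refl i q
type:
  forall (i : Type0), forall (q : i), Eq i q q
reduction steps (normal order): 2
started in normal form: no
first redex: a J iota-redex


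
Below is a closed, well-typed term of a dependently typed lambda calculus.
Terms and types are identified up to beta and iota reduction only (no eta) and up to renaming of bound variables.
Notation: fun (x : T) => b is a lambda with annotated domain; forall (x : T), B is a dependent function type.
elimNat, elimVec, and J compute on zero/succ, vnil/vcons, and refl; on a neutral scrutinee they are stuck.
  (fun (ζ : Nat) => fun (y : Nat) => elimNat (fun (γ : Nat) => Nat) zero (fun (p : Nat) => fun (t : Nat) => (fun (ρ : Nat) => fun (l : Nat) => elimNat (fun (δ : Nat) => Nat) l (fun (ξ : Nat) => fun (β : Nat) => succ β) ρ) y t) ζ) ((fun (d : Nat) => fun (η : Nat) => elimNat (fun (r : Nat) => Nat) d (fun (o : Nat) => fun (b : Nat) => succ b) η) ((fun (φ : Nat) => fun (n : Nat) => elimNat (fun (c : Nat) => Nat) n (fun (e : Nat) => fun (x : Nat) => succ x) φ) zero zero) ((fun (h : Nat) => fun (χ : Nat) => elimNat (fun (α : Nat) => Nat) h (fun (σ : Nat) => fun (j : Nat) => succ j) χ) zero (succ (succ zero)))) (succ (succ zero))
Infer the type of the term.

the term's type:
  Nat


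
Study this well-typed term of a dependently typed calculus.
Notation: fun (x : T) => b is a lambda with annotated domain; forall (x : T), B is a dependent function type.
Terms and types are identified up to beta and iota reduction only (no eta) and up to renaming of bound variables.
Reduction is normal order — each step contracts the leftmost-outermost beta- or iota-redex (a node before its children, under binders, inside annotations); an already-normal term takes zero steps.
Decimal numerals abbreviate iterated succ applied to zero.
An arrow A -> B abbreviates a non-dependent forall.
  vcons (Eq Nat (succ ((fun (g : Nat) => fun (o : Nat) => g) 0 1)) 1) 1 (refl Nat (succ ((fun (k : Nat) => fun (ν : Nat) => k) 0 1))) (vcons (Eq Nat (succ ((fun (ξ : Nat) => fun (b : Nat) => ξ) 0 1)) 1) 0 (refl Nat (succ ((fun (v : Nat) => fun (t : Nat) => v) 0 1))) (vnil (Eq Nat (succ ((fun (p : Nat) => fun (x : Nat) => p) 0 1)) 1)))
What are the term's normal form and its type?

normal form:
  vcons (Eq Nat 1 1) 1 (refl Nat 1) (vcons (Eq Nat 1 1) 0 (refl Nat 1) (vnil (Eq Nat 1 1)))
inferred type:
  Vec (Eq Nat 1 1) 2
observation: normalization takes exactly 10 steps under the normal-order strategy.


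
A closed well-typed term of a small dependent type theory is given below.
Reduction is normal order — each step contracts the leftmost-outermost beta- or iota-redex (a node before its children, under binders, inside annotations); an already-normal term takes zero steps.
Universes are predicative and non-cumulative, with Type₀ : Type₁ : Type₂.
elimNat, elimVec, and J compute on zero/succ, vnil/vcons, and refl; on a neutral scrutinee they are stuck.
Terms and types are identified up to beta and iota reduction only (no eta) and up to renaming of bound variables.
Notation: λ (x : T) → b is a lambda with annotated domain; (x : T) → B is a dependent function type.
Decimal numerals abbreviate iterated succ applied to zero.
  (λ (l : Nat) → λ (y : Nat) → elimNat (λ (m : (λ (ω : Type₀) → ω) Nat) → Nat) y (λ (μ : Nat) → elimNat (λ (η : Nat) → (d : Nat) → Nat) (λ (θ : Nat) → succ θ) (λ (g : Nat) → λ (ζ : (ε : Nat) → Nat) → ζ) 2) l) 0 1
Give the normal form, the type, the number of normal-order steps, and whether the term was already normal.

resulting normal form:
  1
the term's type:
  Nat
normal-order step count: 3
already normal: no
first contracted redex: a beta-redex


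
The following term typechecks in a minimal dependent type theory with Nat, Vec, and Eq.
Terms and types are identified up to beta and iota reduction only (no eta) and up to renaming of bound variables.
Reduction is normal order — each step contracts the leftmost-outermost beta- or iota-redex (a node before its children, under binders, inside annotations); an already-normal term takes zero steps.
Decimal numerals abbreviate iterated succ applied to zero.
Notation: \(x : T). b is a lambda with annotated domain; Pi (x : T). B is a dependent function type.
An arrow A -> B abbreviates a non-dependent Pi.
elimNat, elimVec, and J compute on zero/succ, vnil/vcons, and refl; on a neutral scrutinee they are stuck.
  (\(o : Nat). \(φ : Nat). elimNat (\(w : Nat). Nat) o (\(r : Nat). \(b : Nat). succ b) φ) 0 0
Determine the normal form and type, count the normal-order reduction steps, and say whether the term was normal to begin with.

reduced normal form:
  0
the term's type:
  Nat
steps to reach normal form (normal order): 3
term was already normal: no
first redex: a beta-redex


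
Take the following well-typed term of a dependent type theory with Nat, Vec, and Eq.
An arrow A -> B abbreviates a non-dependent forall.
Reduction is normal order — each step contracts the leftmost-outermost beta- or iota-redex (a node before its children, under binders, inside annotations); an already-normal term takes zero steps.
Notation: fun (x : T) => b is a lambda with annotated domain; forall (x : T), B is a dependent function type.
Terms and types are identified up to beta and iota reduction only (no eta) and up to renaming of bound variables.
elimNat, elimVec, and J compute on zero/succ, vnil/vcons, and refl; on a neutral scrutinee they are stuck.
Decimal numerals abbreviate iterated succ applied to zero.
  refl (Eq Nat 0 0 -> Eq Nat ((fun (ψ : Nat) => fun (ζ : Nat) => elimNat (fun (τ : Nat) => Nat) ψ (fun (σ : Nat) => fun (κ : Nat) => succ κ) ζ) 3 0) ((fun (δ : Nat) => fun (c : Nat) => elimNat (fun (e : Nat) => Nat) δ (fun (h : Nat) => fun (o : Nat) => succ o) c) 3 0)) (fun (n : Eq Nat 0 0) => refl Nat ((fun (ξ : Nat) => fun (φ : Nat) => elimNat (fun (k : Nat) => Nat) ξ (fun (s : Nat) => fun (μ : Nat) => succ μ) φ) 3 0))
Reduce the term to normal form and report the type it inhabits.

reduced normal form:
  refl (Eq Nat 0 0 -> Eq Nat 3 3) (fun (ψ : Eq Nat 0 0) => refl Nat 3)
type:
  Eq (Eq Nat 0 0 -> Eq Nat 3 3) (fun (ψ : Eq Nat 0 0) => refl Nat 3) (fun (ζ : Eq Nat 0 0) => refl Nat 3)
observation: reduction starts at a beta-redex, and 9 normal-order steps reach the normal form.


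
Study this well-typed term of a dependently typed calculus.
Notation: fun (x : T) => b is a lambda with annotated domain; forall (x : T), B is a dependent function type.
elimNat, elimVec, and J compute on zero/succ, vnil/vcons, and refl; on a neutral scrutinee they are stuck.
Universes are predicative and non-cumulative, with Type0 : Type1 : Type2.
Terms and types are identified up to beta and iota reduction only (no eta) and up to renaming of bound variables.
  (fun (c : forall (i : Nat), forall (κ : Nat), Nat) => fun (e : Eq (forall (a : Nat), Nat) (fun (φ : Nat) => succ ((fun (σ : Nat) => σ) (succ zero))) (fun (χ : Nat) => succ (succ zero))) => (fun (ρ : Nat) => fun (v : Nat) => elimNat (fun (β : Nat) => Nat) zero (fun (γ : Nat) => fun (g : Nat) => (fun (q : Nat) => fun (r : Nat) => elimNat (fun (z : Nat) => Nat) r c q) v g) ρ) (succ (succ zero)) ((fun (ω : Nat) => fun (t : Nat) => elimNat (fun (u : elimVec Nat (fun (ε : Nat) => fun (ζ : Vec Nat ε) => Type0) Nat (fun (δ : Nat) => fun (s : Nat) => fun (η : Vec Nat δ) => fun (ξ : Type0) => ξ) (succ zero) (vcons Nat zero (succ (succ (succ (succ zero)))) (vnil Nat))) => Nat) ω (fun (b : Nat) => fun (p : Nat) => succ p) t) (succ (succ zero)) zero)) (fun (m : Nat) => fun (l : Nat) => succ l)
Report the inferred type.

the term's type:
  forall (c : Eq (forall (i : Nat), Nat) (fun (κ : Nat) => succ (succ zero)) (fun (e : Nat) => succ (succ zero))), Nat


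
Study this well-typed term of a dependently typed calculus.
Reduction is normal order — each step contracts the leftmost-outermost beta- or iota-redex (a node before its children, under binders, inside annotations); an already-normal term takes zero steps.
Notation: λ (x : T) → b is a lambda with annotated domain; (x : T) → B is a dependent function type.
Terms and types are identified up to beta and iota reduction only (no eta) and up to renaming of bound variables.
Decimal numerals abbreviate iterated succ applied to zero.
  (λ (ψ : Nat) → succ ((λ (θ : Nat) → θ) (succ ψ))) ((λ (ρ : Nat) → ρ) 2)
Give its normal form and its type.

reduced normal form:
  4
type:
  Nat
observation: the first redex contracted is a beta-redex; the normal form is reached in 3 normal-order steps.


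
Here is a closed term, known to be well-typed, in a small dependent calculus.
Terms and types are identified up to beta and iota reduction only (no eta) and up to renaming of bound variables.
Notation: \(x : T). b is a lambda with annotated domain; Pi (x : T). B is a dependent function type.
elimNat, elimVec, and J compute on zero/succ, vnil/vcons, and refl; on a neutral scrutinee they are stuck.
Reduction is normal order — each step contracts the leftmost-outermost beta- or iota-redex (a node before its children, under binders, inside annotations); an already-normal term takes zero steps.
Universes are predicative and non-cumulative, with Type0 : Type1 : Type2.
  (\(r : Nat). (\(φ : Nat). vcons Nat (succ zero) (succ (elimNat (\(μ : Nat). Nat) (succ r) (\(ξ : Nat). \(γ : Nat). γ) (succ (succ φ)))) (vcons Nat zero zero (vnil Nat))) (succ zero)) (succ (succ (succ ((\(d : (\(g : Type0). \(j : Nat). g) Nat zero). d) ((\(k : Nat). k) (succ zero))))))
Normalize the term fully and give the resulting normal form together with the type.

resulting normal form:
  vcons Nat (succ zero) (succ (succ (succ (succ (succ (succ zero)))))) (vcons Nat zero zero (vnil Nat))
inferred type:
  Vec Nat (succ (succ zero))


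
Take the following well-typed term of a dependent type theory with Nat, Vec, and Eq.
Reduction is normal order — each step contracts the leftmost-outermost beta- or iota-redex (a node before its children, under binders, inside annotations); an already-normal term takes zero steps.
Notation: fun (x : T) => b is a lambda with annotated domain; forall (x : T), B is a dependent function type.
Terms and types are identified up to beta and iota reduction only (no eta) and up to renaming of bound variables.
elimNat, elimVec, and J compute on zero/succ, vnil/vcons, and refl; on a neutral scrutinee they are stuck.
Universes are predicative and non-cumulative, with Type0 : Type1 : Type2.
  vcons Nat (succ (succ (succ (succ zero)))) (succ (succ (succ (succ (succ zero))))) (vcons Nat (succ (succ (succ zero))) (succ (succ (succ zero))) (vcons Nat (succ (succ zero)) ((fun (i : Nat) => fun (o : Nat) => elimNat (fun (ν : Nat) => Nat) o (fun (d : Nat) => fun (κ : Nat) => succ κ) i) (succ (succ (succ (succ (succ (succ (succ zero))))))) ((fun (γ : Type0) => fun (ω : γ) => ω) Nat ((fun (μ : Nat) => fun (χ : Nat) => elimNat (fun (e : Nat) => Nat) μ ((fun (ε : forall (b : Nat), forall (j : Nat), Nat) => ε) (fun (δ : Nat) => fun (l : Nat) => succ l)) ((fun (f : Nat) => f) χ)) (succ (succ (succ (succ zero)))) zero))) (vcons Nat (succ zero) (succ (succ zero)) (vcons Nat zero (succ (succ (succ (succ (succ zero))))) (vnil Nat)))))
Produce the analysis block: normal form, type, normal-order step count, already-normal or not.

reduced normal form:
  vcons Nat (succ (succ (succ (succ zero)))) (succ (succ (succ (succ (succ zero))))) (vcons Nat (succ (succ (succ zero))) (succ (succ (succ zero))) (vcons Nat (succ (succ zero)) (succ (succ (succ (succ (succ (succ (succ (succ (succ (succ (succ zero))))))))))) (vcons Nat (succ zero) (succ (succ zero)) (vcons Nat zero (succ (succ (succ (succ (succ zero))))) (vnil Nat)))))
inferred type:
  Vec Nat (succ (succ (succ (succ (succ zero)))))
reduction steps (normal order): 31
started in normal form: no
first contracted redex: a beta-redex


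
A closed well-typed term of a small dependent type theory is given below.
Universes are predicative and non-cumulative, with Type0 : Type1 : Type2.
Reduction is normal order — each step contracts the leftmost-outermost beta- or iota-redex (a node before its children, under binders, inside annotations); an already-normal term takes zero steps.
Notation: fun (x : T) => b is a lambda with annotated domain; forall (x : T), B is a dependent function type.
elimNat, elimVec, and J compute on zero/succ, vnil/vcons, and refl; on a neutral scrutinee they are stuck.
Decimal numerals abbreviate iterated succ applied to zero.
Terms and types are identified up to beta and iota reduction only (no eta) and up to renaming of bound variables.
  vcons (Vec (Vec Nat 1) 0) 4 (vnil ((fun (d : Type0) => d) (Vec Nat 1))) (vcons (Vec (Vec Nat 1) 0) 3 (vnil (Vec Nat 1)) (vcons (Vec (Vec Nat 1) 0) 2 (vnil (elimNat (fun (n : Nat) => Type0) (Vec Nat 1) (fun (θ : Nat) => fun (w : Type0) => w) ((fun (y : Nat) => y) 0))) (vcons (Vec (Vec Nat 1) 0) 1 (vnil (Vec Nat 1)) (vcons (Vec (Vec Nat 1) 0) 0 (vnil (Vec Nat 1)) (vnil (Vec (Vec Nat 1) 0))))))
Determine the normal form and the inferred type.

normal form:
  vcons (Vec (Vec Nat 1) 0) 4 (vnil (Vec Nat 1)) (vcons (Vec (Vec Nat 1) 0) 3 (vnil (Vec Nat 1)) (vcons (Vec (Vec Nat 1) 0) 2 (vnil (Vec Nat 1)) (vcons (Vec (Vec Nat 1) 0) 1 (vnil (Vec Nat 1)) (vcons (Vec (Vec Nat 1) 0) 0 (vnil (Vec Nat 1)) (vnil (Vec (Vec Nat 1) 0))))))
type:
  Vec (Vec (Vec Nat 1) 0) 5
observation: the first redex contracted is a beta-redex; the normal form is reached in 3 normal-order steps.
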